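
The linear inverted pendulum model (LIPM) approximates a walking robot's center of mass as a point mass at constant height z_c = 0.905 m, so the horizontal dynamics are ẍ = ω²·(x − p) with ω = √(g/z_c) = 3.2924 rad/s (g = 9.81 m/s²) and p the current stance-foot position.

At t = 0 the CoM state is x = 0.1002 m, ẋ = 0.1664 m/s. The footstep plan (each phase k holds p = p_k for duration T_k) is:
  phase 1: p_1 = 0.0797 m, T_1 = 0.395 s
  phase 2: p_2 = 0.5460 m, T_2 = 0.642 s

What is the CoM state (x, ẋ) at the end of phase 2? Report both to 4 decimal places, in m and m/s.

phase 1: p=0.0797, T=0.395, ωT=1.300498, cosh=1.971760, sinh=1.699364; start (x,ẋ)=(0.100200, 0.166400) → end (x,ẋ)=(0.206008, 0.442798)
phase 2: p=0.5460, T=0.642, ωT=2.113721, cosh=4.199888, sinh=4.079100; start (x,ẋ)=(0.206008, 0.442798) → end (x,ẋ)=(-0.333326, -2.706400)

x = -0.3333, ẋ = -2.7064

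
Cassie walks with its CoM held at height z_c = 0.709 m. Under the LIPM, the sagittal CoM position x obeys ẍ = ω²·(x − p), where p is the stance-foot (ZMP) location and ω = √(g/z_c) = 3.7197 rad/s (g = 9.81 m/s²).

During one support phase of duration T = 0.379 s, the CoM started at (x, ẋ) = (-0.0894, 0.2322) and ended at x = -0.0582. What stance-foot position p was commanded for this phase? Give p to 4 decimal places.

p = -0.0133

ωT = 3.7197·0.379 = 1.409766; cosh(ωT) = 2.169599, sinh(ωT) = 1.925399
x(T) = p + (x₀−p)·cosh(ωT) + (ẋ₀/ω)·sinh(ωT) ⇒ p·(1 − cosh) = x(T) − x₀·cosh − (ẋ₀/ω)·sinh
numerator   = -0.0582 − (-0.0894)·2.169599 − (0.2322/3.7197)·1.925399 = 0.015570
denominator = 1 − 2.169599 = -1.169599
p = 0.015570 / -1.169599 = -0.0133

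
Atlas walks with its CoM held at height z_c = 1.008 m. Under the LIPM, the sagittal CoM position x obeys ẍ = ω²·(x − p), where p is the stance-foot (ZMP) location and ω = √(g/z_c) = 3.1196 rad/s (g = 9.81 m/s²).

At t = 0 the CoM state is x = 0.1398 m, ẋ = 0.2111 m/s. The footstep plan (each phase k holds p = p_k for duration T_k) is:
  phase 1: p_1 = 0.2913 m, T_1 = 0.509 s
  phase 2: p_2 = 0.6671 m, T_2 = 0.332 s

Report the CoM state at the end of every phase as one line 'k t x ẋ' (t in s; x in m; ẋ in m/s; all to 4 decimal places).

phase 1: p=0.2913, T=0.509, ωT=1.587876, cosh=2.548853, sinh=2.344494; start (x,ẋ)=(0.139800, 0.211100) → end (x,ẋ)=(0.063798, -0.569990)
phase 2: p=0.6671, T=0.332, ωT=1.035707, cosh=1.586037, sinh=1.231061; start (x,ẋ)=(0.063798, -0.569990) → end (x,ẋ)=(-0.514689, -3.220957)

1 0.5090 0.0638 -0.5700
2 0.8410 -0.5147 -3.2210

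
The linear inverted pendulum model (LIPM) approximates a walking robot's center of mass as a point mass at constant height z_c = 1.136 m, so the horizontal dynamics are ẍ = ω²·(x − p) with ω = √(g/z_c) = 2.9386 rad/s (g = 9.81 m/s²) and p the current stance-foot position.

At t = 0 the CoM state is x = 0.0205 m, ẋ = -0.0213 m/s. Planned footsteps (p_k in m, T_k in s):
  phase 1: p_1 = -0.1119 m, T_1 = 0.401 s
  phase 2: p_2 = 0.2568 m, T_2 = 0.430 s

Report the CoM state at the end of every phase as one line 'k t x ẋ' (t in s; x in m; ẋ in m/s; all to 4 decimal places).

1 0.4010 0.1129 0.5343
2 0.8310 0.2779 0.3324

phase 1: p=-0.1119, T=0.401, ωT=1.178379, cosh=1.778440, sinh=1.470662; start (x,ẋ)=(0.020500, -0.021300) → end (x,ẋ)=(0.112906, 0.534311)
phase 2: p=0.2568, T=0.430, ωT=1.263598, cosh=1.910382, sinh=1.627747; start (x,ẋ)=(0.112906, 0.534311) → end (x,ẋ)=(0.277872, 0.332448)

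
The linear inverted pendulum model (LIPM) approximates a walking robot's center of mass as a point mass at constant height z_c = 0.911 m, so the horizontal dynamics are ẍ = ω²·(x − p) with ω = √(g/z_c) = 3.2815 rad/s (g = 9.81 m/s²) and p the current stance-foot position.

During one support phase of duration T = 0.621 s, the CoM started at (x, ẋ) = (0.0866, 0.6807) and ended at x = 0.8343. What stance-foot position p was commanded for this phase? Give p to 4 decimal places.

p = 0.0986

ωT = 3.2815·0.621 = 2.037812; cosh(ωT) = 3.902055, sinh(ωT) = 3.771742
x(T) = p + (x₀−p)·cosh(ωT) + (ẋ₀/ω)·sinh(ωT) ⇒ p·(1 − cosh) = x(T) − x₀·cosh − (ẋ₀/ω)·sinh
numerator   = 0.8343 − (0.0866)·3.902055 − (0.6807/3.2815)·3.771742 = -0.286012
denominator = 1 − 3.902055 = -2.902055
p = -0.286012 / -2.902055 = 0.0986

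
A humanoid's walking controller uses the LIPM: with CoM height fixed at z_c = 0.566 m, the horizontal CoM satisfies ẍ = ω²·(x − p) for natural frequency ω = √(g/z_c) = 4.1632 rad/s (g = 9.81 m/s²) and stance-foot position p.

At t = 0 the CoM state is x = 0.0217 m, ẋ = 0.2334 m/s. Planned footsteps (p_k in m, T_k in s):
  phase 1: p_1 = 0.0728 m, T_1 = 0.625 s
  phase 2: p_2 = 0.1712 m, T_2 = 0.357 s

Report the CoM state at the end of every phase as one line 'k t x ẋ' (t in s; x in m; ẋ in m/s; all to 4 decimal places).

1 0.6250 0.1023 0.1559
2 0.9820 0.0897 -0.2393

phase 1: p=0.0728, T=0.625, ωT=2.602000, cosh=6.782409, sinh=6.708284; start (x,ẋ)=(0.021700, 0.233400) → end (x,ẋ)=(0.102303, 0.155897)
phase 2: p=0.1712, T=0.357, ωT=1.486262, cosh=2.323379, sinh=2.097163; start (x,ẋ)=(0.102303, 0.155897) → end (x,ẋ)=(0.089658, -0.239325)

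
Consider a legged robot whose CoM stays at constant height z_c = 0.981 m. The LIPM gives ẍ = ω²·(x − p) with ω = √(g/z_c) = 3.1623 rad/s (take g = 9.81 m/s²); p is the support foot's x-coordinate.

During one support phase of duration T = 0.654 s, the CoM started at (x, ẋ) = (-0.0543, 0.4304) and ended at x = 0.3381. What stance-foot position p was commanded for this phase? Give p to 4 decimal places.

p = -0.0088

ωT = 3.1623·0.654 = 2.068144; cosh(ωT) = 4.018275, sinh(ωT) = 3.891855
x(T) = p + (x₀−p)·cosh(ωT) + (ẋ₀/ω)·sinh(ωT) ⇒ p·(1 − cosh) = x(T) − x₀·cosh − (ẋ₀/ω)·sinh
numerator   = 0.3381 − (-0.0543)·4.018275 − (0.4304/3.1623)·3.891855 = 0.026597
denominator = 1 − 4.018275 = -3.018275
p = 0.026597 / -3.018275 = -0.0088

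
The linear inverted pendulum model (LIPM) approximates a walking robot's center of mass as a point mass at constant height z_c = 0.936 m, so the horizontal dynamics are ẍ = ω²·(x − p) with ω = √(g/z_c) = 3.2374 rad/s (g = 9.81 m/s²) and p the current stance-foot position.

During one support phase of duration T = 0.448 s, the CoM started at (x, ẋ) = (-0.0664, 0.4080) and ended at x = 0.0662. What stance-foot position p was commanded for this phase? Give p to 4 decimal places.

p = 0.0307

ωT = 3.2374·0.448 = 1.450355; cosh(ωT) = 2.249558, sinh(ωT) = 2.015071
x(T) = p + (x₀−p)·cosh(ωT) + (ẋ₀/ω)·sinh(ωT) ⇒ p·(1 − cosh) = x(T) − x₀·cosh − (ẋ₀/ω)·sinh
numerator   = 0.0662 − (-0.0664)·2.249558 − (0.4080/3.2374)·2.015071 = -0.038383
denominator = 1 − 2.249558 = -1.249558
p = -0.038383 / -1.249558 = 0.0307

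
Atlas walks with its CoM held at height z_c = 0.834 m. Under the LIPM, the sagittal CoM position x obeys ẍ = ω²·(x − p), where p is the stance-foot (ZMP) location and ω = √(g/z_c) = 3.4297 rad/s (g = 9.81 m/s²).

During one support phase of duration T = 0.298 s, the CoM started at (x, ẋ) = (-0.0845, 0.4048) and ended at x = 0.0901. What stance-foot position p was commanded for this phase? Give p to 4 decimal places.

ωT = 3.4297·0.298 = 1.022051; cosh(ωT) = 1.569372, sinh(ωT) = 1.209516
x(T) = p + (x₀−p)·cosh(ωT) + (ẋ₀/ω)·sinh(ωT) ⇒ p·(1 − cosh) = x(T) − x₀·cosh − (ẋ₀/ω)·sinh
numerator   = 0.0901 − (-0.0845)·1.569372 − (0.4048/3.4297)·1.209516 = 0.079955
denominator = 1 − 1.569372 = -0.569372
p = 0.079955 / -0.569372 = -0.1404

p = -0.1404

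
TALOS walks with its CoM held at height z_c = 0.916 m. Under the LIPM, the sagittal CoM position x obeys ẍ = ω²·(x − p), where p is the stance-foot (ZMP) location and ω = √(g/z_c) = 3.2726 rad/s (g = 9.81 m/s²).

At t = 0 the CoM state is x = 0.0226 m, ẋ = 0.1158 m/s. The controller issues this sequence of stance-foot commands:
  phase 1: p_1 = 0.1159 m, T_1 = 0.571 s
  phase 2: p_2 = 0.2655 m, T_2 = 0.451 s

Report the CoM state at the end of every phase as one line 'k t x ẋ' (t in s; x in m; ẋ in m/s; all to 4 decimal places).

phase 1: p=0.1159, T=0.571, ωT=1.868655, cosh=3.316952, sinh=3.162621; start (x,ẋ)=(0.022600, 0.115800) → end (x,ẋ)=(-0.081663, -0.581551)
phase 2: p=0.2655, T=0.451, ωT=1.475943, cosh=2.301861, sinh=2.073297; start (x,ẋ)=(-0.081663, -0.581551) → end (x,ẋ)=(-0.902053, -3.694178)

1 0.5710 -0.0817 -0.5816
2 1.0220 -0.9021 -3.6942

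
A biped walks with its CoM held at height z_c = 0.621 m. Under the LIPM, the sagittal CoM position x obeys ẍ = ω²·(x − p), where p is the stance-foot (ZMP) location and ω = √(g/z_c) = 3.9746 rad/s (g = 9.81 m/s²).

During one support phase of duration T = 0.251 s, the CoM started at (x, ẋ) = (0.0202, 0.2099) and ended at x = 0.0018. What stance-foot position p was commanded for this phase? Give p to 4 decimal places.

ωT = 3.9746·0.251 = 0.997625; cosh(ωT) = 1.540293, sinh(ωT) = 1.171539
x(T) = p + (x₀−p)·cosh(ωT) + (ẋ₀/ω)·sinh(ωT) ⇒ p·(1 − cosh) = x(T) − x₀·cosh − (ẋ₀/ω)·sinh
numerator   = 0.0018 − (0.0202)·1.540293 − (0.2099/3.9746)·1.171539 = -0.091183
denominator = 1 − 1.540293 = -0.540293
p = -0.091183 / -0.540293 = 0.1688

p = 0.1688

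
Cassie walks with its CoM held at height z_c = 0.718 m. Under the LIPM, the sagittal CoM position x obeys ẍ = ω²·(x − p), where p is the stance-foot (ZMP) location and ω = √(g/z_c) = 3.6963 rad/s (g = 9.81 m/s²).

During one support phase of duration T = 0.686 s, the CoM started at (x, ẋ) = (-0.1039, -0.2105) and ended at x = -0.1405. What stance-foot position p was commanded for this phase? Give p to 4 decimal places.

p = -0.1638

ωT = 3.6963·0.686 = 2.535662; cosh(ωT) = 6.351996, sinh(ωT) = 6.272787
x(T) = p + (x₀−p)·cosh(ωT) + (ẋ₀/ω)·sinh(ωT) ⇒ p·(1 − cosh) = x(T) − x₀·cosh − (ẋ₀/ω)·sinh
numerator   = -0.1405 − (-0.1039)·6.351996 − (-0.2105/3.6963)·6.272787 = 0.876700
denominator = 1 − 6.351996 = -5.351996
p = 0.876700 / -5.351996 = -0.1638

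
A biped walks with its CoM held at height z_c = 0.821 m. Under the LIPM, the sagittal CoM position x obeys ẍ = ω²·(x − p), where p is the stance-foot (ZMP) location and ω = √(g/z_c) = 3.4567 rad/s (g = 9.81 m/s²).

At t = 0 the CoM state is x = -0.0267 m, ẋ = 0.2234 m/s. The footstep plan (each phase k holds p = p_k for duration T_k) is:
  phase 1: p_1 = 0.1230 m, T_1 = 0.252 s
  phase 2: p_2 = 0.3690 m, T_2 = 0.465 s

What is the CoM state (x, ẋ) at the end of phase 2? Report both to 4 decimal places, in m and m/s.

phase 1: p=0.1230, T=0.252, ωT=0.871088, cosh=1.404003, sinh=0.985507; start (x,ẋ)=(-0.026700, 0.223400) → end (x,ẋ)=(-0.023488, -0.196314)
phase 2: p=0.3690, T=0.465, ωT=1.607366, cosh=2.595032, sinh=2.394617; start (x,ẋ)=(-0.023488, -0.196314) → end (x,ẋ)=(-0.785514, -3.758248)

x = -0.7855, ẋ = -3.7582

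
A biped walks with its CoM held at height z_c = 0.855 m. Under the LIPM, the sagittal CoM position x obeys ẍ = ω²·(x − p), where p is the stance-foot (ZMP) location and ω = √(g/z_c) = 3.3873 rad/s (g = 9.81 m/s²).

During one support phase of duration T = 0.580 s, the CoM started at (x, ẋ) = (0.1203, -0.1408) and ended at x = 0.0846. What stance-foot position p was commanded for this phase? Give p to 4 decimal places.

p = 0.0787

ωT = 3.3873·0.580 = 1.964634; cosh(ωT) = 3.636254, sinh(ωT) = 3.496047
x(T) = p + (x₀−p)·cosh(ωT) + (ẋ₀/ω)·sinh(ωT) ⇒ p·(1 − cosh) = x(T) − x₀·cosh − (ẋ₀/ω)·sinh
numerator   = 0.0846 − (0.1203)·3.636254 − (-0.1408/3.3873)·3.496047 = -0.207521
denominator = 1 − 3.636254 = -2.636254
p = -0.207521 / -2.636254 = 0.0787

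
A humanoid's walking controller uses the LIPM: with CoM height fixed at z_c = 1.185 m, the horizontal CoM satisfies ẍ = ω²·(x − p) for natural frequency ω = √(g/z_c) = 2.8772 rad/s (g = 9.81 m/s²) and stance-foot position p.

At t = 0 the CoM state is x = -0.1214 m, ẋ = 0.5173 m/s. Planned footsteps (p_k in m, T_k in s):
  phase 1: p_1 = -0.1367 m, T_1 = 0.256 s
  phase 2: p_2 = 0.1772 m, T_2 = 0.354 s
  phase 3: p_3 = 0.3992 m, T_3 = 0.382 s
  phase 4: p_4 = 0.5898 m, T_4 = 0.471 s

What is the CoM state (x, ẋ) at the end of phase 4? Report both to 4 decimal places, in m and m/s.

phase 1: p=-0.1367, T=0.256, ωT=0.736563, cosh=1.283751, sinh=0.804994; start (x,ẋ)=(-0.121400, 0.517300) → end (x,ẋ)=(0.027674, 0.699521)
phase 2: p=0.1772, T=0.354, ωT=1.018529, cosh=1.565122, sinh=1.203996; start (x,ẋ)=(0.027674, 0.699521) → end (x,ẋ)=(0.235895, 0.576855)
phase 3: p=0.3992, T=0.382, ωT=1.099090, cosh=1.667304, sinh=1.334130; start (x,ẋ)=(0.235895, 0.576855) → end (x,ẋ)=(0.394403, 0.334938)
phase 4: p=0.5898, T=0.471, ωT=1.355161, cosh=2.067646, sinh=1.809740; start (x,ẋ)=(0.394403, 0.334938) → end (x,ẋ)=(0.396463, -0.324894)

x = 0.3965, ẋ = -0.3249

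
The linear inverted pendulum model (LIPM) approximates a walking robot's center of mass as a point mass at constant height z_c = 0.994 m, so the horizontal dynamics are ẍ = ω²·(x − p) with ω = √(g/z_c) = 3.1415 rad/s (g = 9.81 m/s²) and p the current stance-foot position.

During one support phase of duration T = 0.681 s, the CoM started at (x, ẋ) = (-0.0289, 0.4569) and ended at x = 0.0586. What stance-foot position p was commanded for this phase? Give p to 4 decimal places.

p = 0.1289

ωT = 3.1415·0.681 = 2.139362; cosh(ωT) = 4.305871, sinh(ωT) = 4.188141
x(T) = p + (x₀−p)·cosh(ωT) + (ẋ₀/ω)·sinh(ωT) ⇒ p·(1 − cosh) = x(T) − x₀·cosh − (ẋ₀/ω)·sinh
numerator   = 0.0586 − (-0.0289)·4.305871 − (0.4569/3.1415)·4.188141 = -0.426084
denominator = 1 − 4.305871 = -3.305871
p = -0.426084 / -3.305871 = 0.1289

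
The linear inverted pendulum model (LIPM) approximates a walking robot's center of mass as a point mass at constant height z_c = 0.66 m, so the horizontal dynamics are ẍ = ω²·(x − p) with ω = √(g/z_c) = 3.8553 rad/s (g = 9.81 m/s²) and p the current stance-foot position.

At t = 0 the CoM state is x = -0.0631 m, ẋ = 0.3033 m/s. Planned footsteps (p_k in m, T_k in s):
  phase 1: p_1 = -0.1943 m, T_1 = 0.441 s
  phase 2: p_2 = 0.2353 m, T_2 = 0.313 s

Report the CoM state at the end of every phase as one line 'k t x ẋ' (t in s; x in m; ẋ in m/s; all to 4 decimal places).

1 0.4410 0.3850 2.1964
2 0.7540 1.3748 4.8776

phase 1: p=-0.1943, T=0.441, ωT=1.700187, cosh=2.828811, sinh=2.646162; start (x,ẋ)=(-0.063100, 0.303300) → end (x,ẋ)=(0.385016, 2.196448)
phase 2: p=0.2353, T=0.313, ωT=1.206709, cosh=1.820823, sinh=1.521643; start (x,ẋ)=(0.385016, 2.196448) → end (x,ẋ)=(1.374819, 4.877635)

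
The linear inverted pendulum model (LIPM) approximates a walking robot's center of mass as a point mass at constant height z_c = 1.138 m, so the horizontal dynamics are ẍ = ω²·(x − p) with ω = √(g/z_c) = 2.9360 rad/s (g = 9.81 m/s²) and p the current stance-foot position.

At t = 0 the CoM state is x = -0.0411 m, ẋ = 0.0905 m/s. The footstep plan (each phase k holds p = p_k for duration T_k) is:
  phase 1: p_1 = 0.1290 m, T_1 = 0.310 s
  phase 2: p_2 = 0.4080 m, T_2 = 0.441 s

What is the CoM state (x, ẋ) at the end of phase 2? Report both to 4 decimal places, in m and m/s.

x = -0.7821, ẋ = -3.2046

phase 1: p=0.1290, T=0.310, ωT=0.910160, cosh=1.443590, sinh=1.041130; start (x,ẋ)=(-0.041100, 0.090500) → end (x,ẋ)=(-0.084463, -0.389310)
phase 2: p=0.4080, T=0.441, ωT=1.294776, cosh=1.962069, sinh=1.688110; start (x,ẋ)=(-0.084463, -0.389310) → end (x,ẋ)=(-0.782087, -3.204639)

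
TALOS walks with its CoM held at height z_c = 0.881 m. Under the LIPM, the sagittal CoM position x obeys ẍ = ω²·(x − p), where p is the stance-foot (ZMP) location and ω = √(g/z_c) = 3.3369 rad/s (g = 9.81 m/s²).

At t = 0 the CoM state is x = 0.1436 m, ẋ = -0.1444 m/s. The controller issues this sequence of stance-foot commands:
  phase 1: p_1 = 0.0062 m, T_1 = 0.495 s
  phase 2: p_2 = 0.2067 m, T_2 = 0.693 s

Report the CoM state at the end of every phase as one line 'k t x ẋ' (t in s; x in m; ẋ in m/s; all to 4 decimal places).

phase 1: p=0.0062, T=0.495, ωT=1.651765, cosh=2.703946, sinh=2.512235; start (x,ẋ)=(0.143600, -0.144400) → end (x,ẋ)=(0.269008, 0.761385)
phase 2: p=0.2067, T=0.693, ωT=2.312472, cosh=5.099186, sinh=5.000170; start (x,ẋ)=(0.269008, 0.761385) → end (x,ẋ)=(1.665318, 4.922065)

1 0.4950 0.2690 0.7614
2 1.1880 1.6653 4.9221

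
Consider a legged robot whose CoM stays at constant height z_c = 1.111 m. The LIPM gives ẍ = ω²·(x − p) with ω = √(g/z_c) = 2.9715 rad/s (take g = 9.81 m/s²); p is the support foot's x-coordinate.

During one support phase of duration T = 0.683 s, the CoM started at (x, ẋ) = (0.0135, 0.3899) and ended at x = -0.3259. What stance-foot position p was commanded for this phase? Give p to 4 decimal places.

p = 0.3026

ωT = 2.9715·0.683 = 2.029535; cosh(ωT) = 3.870970, sinh(ωT) = 3.739573
x(T) = p + (x₀−p)·cosh(ωT) + (ẋ₀/ω)·sinh(ωT) ⇒ p·(1 − cosh) = x(T) − x₀·cosh − (ẋ₀/ω)·sinh
numerator   = -0.3259 − (0.0135)·3.870970 − (0.3899/2.9715)·3.739573 = -0.868839
denominator = 1 − 3.870970 = -2.870970
p = -0.868839 / -2.870970 = 0.3026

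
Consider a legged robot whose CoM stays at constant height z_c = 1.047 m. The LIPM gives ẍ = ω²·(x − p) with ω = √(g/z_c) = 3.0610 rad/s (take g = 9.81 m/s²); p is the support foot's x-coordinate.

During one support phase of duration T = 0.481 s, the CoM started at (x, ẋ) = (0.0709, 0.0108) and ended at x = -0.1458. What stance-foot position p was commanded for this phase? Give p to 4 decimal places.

ωT = 3.0610·0.481 = 1.472341; cosh(ωT) = 2.294408, sinh(ωT) = 2.065020
x(T) = p + (x₀−p)·cosh(ωT) + (ẋ₀/ω)·sinh(ωT) ⇒ p·(1 − cosh) = x(T) − x₀·cosh − (ẋ₀/ω)·sinh
numerator   = -0.1458 − (0.0709)·2.294408 − (0.0108/3.0610)·2.065020 = -0.315759
denominator = 1 − 2.294408 = -1.294408
p = -0.315759 / -1.294408 = 0.2439

p = 0.2439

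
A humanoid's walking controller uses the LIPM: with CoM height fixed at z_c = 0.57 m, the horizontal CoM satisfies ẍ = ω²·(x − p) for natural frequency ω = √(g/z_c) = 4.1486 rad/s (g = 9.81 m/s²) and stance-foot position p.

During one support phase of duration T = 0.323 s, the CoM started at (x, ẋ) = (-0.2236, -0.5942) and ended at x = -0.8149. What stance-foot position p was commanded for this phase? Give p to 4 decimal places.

ωT = 4.1486·0.323 = 1.339998; cosh(ωT) = 2.040441, sinh(ωT) = 1.778594
x(T) = p + (x₀−p)·cosh(ωT) + (ẋ₀/ω)·sinh(ωT) ⇒ p·(1 − cosh) = x(T) − x₀·cosh − (ẋ₀/ω)·sinh
numerator   = -0.8149 − (-0.2236)·2.040441 − (-0.5942/4.1486)·1.778594 = -0.103911
denominator = 1 − 2.040441 = -1.040441
p = -0.103911 / -1.040441 = 0.0999

p = 0.0999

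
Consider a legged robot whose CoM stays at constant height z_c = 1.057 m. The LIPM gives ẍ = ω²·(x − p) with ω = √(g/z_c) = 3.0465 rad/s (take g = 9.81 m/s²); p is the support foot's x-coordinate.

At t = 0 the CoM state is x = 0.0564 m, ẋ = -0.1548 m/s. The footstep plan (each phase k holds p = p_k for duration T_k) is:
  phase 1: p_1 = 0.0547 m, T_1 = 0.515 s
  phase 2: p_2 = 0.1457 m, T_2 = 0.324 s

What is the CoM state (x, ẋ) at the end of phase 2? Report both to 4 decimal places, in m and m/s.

x = -0.3077, ẋ = -1.2904

phase 1: p=0.0547, T=0.515, ωT=1.568947, cosh=2.504928, sinh=2.296664; start (x,ẋ)=(0.056400, -0.154800) → end (x,ẋ)=(-0.057741, -0.375868)
phase 2: p=0.1457, T=0.324, ωT=0.987066, cosh=1.528009, sinh=1.155341; start (x,ẋ)=(-0.057741, -0.375868) → end (x,ẋ)=(-0.307702, -1.290390)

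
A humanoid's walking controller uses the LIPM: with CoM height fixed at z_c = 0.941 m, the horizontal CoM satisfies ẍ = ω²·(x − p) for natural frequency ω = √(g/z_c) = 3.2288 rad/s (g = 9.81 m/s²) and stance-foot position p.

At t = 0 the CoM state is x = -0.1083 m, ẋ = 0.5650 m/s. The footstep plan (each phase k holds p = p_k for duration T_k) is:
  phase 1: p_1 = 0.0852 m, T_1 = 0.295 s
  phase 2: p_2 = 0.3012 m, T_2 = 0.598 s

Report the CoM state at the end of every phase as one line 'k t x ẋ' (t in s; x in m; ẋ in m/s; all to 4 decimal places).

phase 1: p=0.0852, T=0.295, ωT=0.952496, cosh=1.488974, sinh=1.103197; start (x,ẋ)=(-0.108300, 0.565000) → end (x,ẋ)=(-0.009871, 0.152023)
phase 2: p=0.3012, T=0.598, ωT=1.930822, cosh=3.520104, sinh=3.375075; start (x,ẋ)=(-0.009871, 0.152023) → end (x,ẋ)=(-0.634891, -2.854738)

1 0.2950 -0.0099 0.1520
2 0.8930 -0.6349 -2.8547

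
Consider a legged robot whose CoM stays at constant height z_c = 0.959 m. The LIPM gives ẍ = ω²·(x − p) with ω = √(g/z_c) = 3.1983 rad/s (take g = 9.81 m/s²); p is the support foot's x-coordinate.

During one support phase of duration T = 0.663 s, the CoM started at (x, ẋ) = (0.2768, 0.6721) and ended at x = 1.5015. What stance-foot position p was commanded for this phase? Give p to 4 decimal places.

p = 0.1648

ωT = 3.1983·0.663 = 2.120473; cosh(ωT) = 4.227527, sinh(ωT) = 4.107552
x(T) = p + (x₀−p)·cosh(ωT) + (ẋ₀/ω)·sinh(ωT) ⇒ p·(1 − cosh) = x(T) − x₀·cosh − (ẋ₀/ω)·sinh
numerator   = 1.5015 − (0.2768)·4.227527 − (0.6721/3.1983)·4.107552 = -0.531852
denominator = 1 − 4.227527 = -3.227527
p = -0.531852 / -3.227527 = 0.1648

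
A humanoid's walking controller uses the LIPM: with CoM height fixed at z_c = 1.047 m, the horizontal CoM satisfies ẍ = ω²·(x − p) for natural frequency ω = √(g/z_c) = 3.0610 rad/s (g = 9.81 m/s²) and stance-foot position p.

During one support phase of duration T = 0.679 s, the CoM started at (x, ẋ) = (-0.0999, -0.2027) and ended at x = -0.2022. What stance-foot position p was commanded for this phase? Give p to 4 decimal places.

ωT = 3.0610·0.679 = 2.078419; cosh(ωT) = 4.058476, sinh(ωT) = 3.933348
x(T) = p + (x₀−p)·cosh(ωT) + (ẋ₀/ω)·sinh(ωT) ⇒ p·(1 − cosh) = x(T) − x₀·cosh − (ẋ₀/ω)·sinh
numerator   = -0.2022 − (-0.0999)·4.058476 − (-0.2027/3.0610)·3.933348 = 0.463709
denominator = 1 − 4.058476 = -3.058476
p = 0.463709 / -3.058476 = -0.1516

p = -0.1516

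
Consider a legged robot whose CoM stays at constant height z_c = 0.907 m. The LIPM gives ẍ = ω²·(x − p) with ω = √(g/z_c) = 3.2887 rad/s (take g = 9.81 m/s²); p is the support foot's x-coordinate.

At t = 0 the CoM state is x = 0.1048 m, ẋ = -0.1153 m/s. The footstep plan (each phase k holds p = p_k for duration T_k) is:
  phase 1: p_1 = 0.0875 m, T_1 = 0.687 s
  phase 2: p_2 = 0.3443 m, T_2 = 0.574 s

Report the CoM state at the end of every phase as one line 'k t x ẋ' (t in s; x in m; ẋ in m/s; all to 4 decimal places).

1 0.6870 0.0052 -0.2887
2 1.2610 -1.0843 -4.5732

phase 1: p=0.0875, T=0.687, ωT=2.259337, cosh=4.840578, sinh=4.736159; start (x,ẋ)=(0.104800, -0.115300) → end (x,ẋ)=(0.005195, -0.288657)
phase 2: p=0.3443, T=0.574, ωT=1.887714, cosh=3.377835, sinh=3.226418; start (x,ẋ)=(0.005195, -0.288657) → end (x,ẋ)=(-1.084332, -4.573186)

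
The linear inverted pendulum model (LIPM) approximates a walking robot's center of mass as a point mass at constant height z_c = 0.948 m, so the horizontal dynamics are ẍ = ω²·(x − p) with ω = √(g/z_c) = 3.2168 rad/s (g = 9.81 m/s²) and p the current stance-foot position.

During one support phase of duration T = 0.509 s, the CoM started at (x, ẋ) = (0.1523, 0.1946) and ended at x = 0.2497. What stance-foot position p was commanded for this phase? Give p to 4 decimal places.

ωT = 3.2168·0.509 = 1.637351; cosh(ωT) = 2.668014, sinh(ωT) = 2.473519
x(T) = p + (x₀−p)·cosh(ωT) + (ẋ₀/ω)·sinh(ωT) ⇒ p·(1 − cosh) = x(T) − x₀·cosh − (ẋ₀/ω)·sinh
numerator   = 0.2497 − (0.1523)·2.668014 − (0.1946/3.2168)·2.473519 = -0.306274
denominator = 1 − 2.668014 = -1.668014
p = -0.306274 / -1.668014 = 0.1836

p = 0.1836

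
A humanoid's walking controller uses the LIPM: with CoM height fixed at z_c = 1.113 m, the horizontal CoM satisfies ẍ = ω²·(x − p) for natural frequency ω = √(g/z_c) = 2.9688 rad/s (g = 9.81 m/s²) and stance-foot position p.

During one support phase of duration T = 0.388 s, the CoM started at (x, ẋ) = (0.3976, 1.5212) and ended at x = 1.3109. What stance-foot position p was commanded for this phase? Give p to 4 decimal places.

ωT = 2.9688·0.388 = 1.151894; cosh(ωT) = 1.740109, sinh(ωT) = 1.424072
x(T) = p + (x₀−p)·cosh(ωT) + (ẋ₀/ω)·sinh(ωT) ⇒ p·(1 − cosh) = x(T) − x₀·cosh − (ẋ₀/ω)·sinh
numerator   = 1.3109 − (0.3976)·1.740109 − (1.5212/2.9688)·1.424072 = -0.110656
denominator = 1 − 1.740109 = -0.740109
p = -0.110656 / -0.740109 = 0.1495

p = 0.1495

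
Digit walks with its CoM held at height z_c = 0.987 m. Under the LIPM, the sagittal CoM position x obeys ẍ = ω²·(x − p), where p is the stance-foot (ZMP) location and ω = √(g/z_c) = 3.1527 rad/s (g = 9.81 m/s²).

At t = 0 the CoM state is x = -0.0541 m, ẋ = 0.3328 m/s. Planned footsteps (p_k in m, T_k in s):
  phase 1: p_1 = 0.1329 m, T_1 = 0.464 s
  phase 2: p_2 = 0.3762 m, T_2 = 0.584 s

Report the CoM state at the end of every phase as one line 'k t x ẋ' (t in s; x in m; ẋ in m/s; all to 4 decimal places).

phase 1: p=0.1329, T=0.464, ωT=1.462853, cosh=2.274918, sinh=2.043343; start (x,ẋ)=(-0.054100, 0.332800) → end (x,ẋ)=(-0.076814, -0.447570)
phase 2: p=0.3762, T=0.584, ωT=1.841177, cosh=3.231292, sinh=3.072661; start (x,ẋ)=(-0.076814, -0.447570) → end (x,ẋ)=(-1.523827, -5.834654)

1 0.4640 -0.0768 -0.4476
2 1.0480 -1.5238 -5.8347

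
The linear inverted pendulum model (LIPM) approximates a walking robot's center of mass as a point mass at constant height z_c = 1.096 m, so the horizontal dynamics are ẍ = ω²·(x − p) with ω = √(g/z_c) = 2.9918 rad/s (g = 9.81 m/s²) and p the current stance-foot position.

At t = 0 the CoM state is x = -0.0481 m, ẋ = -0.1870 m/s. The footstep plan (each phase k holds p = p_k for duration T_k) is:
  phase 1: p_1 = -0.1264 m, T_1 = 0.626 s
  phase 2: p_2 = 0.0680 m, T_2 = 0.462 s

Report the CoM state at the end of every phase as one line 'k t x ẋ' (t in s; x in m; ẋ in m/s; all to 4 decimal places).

phase 1: p=-0.1264, T=0.626, ωT=1.872867, cosh=3.330303, sinh=3.176621; start (x,ẋ)=(-0.048100, -0.187000) → end (x,ẋ)=(-0.064189, 0.121382)
phase 2: p=0.0680, T=0.462, ωT=1.382212, cosh=2.117363, sinh=1.866340; start (x,ẋ)=(-0.064189, 0.121382) → end (x,ẋ)=(-0.136172, -0.481098)

1 0.6260 -0.0642 0.1214
2 1.0880 -0.1362 -0.4811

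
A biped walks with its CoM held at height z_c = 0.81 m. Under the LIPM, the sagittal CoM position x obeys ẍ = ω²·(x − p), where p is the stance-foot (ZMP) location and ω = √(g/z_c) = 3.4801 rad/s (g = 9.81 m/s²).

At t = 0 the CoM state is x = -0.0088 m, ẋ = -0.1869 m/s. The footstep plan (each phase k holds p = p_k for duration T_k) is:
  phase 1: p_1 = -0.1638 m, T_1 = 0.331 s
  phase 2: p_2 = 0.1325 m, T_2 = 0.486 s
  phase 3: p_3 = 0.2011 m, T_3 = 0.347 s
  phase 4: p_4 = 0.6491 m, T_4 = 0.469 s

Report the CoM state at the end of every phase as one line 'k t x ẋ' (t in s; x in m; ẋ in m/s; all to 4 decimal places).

phase 1: p=-0.1638, T=0.331, ωT=1.151913, cosh=1.740136, sinh=1.424105; start (x,ẋ)=(-0.008800, -0.186900) → end (x,ẋ)=(0.029439, 0.442953)
phase 2: p=0.1325, T=0.486, ωT=1.691329, cosh=2.805480, sinh=2.621206; start (x,ẋ)=(0.029439, 0.442953) → end (x,ẋ)=(0.176996, 0.302567)
phase 3: p=0.2011, T=0.347, ωT=1.207595, cosh=1.822172, sinh=1.523256; start (x,ẋ)=(0.176996, 0.302567) → end (x,ẋ)=(0.289613, 0.423550)
phase 4: p=0.6491, T=0.469, ωT=1.632167, cosh=2.655226, sinh=2.459720; start (x,ẋ)=(0.289613, 0.423550) → end (x,ẋ)=(-0.006056, -1.952614)

1 0.3310 0.0294 0.4430
2 0.8170 0.1770 0.3026
3 1.1640 0.2896 0.4236
4 1.6330 -0.0061 -1.9526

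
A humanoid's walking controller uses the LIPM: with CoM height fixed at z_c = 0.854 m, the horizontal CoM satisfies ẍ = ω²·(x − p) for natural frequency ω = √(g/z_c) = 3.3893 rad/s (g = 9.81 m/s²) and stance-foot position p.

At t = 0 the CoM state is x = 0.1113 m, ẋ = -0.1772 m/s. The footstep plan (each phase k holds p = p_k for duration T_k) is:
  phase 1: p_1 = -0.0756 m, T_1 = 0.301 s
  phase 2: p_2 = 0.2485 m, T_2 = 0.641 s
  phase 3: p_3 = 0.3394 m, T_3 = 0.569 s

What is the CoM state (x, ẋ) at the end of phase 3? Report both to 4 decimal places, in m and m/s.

phase 1: p=-0.0756, T=0.301, ωT=1.020179, cosh=1.567111, sinh=1.206581; start (x,ẋ)=(0.111300, -0.177200) → end (x,ẋ)=(0.154210, 0.486629)
phase 2: p=0.2485, T=0.641, ωT=2.172541, cosh=4.447229, sinh=4.333341; start (x,ẋ)=(0.154210, 0.486629) → end (x,ẋ)=(0.451345, 0.779319)
phase 3: p=0.3394, T=0.569, ωT=1.928512, cosh=3.512314, sinh=3.366950; start (x,ẋ)=(0.451345, 0.779319) → end (x,ẋ)=(1.506766, 4.014684)

x = 1.5068, ẋ = 4.0147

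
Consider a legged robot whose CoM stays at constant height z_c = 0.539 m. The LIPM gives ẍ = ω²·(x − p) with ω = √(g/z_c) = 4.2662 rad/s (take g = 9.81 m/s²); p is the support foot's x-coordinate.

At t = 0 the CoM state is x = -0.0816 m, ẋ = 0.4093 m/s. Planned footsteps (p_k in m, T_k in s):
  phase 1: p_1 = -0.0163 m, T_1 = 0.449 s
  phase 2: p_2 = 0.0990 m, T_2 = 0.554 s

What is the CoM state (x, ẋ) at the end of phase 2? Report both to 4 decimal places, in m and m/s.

phase 1: p=-0.0163, T=0.449, ωT=1.915524, cosh=3.468880, sinh=3.321615; start (x,ẋ)=(-0.081600, 0.409300) → end (x,ẋ)=(0.075859, 0.494467)
phase 2: p=0.0990, T=0.554, ωT=2.363475, cosh=5.360955, sinh=5.266862; start (x,ẋ)=(0.075859, 0.494467) → end (x,ẋ)=(0.585387, 2.130840)

x = 0.5854, ẋ = 2.1308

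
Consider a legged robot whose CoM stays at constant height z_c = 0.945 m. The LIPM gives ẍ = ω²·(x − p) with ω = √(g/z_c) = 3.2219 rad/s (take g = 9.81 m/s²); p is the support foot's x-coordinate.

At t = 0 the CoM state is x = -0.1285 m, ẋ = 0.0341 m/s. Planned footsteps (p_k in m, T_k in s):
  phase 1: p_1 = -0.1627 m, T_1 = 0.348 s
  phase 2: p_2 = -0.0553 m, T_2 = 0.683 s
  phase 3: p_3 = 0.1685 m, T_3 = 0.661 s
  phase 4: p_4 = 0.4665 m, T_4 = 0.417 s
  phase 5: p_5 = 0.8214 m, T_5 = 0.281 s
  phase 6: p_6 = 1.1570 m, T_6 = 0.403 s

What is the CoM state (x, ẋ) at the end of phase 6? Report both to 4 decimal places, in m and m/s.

phase 1: p=-0.1627, T=0.348, ωT=1.121221, cosh=1.697240, sinh=1.371359; start (x,ẋ)=(-0.128500, 0.034100) → end (x,ẋ)=(-0.090140, 0.208985)
phase 2: p=-0.0553, T=0.683, ωT=2.200558, cosh=4.570395, sinh=4.459653; start (x,ẋ)=(-0.090140, 0.208985) → end (x,ẋ)=(0.074737, 0.454539)
phase 3: p=0.1685, T=0.661, ωT=2.129676, cosh=4.265508, sinh=4.146632; start (x,ẋ)=(0.074737, 0.454539) → end (x,ẋ)=(0.353549, 0.686156)
phase 4: p=0.4665, T=0.417, ωT=1.343532, cosh=2.046740, sinh=1.785817; start (x,ẋ)=(0.353549, 0.686156) → end (x,ẋ)=(0.615639, 0.754497)
phase 5: p=0.8214, T=0.281, ωT=0.905354, cosh=1.438603, sinh=1.034204; start (x,ẋ)=(0.615639, 0.754497) → end (x,ẋ)=(0.767579, 0.399804)
phase 6: p=1.1570, T=0.403, ωT=1.298426, cosh=1.968243, sinh=1.695282; start (x,ẋ)=(0.767579, 0.399804) → end (x,ẋ)=(0.600891, -1.340119)

x = 0.6009, ẋ = -1.3401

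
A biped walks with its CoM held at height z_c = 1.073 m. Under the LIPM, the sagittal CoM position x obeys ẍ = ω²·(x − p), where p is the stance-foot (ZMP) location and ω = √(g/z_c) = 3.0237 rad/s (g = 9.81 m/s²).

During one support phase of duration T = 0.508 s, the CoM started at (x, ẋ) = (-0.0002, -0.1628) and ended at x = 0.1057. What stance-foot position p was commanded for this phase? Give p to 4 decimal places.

p = -0.1576

ωT = 3.0237·0.508 = 1.536040; cosh(ωT) = 2.430692, sinh(ωT) = 2.215461
x(T) = p + (x₀−p)·cosh(ωT) + (ẋ₀/ω)·sinh(ωT) ⇒ p·(1 − cosh) = x(T) − x₀·cosh − (ẋ₀/ω)·sinh
numerator   = 0.1057 − (-0.0002)·2.430692 − (-0.1628/3.0237)·2.215461 = 0.225469
denominator = 1 − 2.430692 = -1.430692
p = 0.225469 / -1.430692 = -0.1576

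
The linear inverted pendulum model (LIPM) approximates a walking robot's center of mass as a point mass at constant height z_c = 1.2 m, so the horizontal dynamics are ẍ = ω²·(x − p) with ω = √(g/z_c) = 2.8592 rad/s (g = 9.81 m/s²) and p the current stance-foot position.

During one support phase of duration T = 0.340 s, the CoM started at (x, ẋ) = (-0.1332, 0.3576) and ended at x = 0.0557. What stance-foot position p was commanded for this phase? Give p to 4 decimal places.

p = -0.2257

ωT = 2.8592·0.340 = 0.972128; cosh(ωT) = 1.510921, sinh(ωT) = 1.132643
x(T) = p + (x₀−p)·cosh(ωT) + (ẋ₀/ω)·sinh(ωT) ⇒ p·(1 − cosh) = x(T) − x₀·cosh − (ẋ₀/ω)·sinh
numerator   = 0.0557 − (-0.1332)·1.510921 − (0.3576/2.8592)·1.132643 = 0.115295
denominator = 1 − 1.510921 = -0.510921
p = 0.115295 / -0.510921 = -0.2257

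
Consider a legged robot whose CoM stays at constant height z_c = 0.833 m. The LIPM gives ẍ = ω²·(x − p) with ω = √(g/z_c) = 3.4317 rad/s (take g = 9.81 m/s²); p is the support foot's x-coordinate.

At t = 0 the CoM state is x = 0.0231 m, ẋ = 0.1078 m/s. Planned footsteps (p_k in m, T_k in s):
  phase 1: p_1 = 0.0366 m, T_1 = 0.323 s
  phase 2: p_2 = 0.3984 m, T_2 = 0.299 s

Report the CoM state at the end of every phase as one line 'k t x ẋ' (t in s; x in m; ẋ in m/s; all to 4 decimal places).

1 0.3230 0.0563 0.1186
2 0.6220 -0.0981 -1.2407

phase 1: p=0.0366, T=0.323, ωT=1.108439, cosh=1.679850, sinh=1.349776; start (x,ẋ)=(0.023100, 0.107800) → end (x,ẋ)=(0.056323, 0.118555)
phase 2: p=0.3984, T=0.299, ωT=1.026078, cosh=1.574256, sinh=1.215846; start (x,ẋ)=(0.056323, 0.118555) → end (x,ẋ)=(-0.098113, -1.240654)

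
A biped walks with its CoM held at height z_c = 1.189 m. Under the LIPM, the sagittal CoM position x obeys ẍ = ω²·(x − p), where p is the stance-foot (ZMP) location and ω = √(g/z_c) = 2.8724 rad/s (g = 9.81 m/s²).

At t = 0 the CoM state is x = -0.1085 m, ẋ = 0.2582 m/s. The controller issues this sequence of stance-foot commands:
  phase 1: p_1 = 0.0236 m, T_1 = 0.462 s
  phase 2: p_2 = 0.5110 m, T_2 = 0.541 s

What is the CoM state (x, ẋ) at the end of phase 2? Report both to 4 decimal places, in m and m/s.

phase 1: p=0.0236, T=0.462, ωT=1.327049, cosh=2.017580, sinh=1.752321; start (x,ẋ)=(-0.108500, 0.258200) → end (x,ẋ)=(-0.085406, -0.143969)
phase 2: p=0.5110, T=0.541, ωT=1.553968, cosh=2.470806, sinh=2.259398; start (x,ẋ)=(-0.085406, -0.143969) → end (x,ẋ)=(-1.075848, -4.226333)

x = -1.0758, ẋ = -4.2263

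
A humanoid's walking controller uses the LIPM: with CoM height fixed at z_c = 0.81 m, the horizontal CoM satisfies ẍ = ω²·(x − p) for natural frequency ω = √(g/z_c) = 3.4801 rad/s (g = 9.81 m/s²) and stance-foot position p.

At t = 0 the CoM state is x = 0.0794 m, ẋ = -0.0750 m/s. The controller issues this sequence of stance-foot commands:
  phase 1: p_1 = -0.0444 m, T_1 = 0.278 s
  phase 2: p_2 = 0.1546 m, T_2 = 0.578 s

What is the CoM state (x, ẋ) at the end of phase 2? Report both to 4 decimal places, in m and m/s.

phase 1: p=-0.0444, T=0.278, ωT=0.967468, cosh=1.505659, sinh=1.125614; start (x,ẋ)=(0.079400, -0.075000) → end (x,ẋ)=(0.117742, 0.372031)
phase 2: p=0.1546, T=0.578, ωT=2.011498, cosh=3.804146, sinh=3.670358; start (x,ẋ)=(0.117742, 0.372031) → end (x,ẋ)=(0.406758, 0.944470)

x = 0.4068, ẋ = 0.9445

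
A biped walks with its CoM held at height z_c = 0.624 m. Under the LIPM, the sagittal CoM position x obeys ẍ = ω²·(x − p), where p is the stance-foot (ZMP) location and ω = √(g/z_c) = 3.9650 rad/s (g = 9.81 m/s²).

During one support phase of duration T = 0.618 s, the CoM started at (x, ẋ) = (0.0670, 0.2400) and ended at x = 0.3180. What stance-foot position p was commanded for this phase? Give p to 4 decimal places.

p = 0.0871

ωT = 3.9650·0.618 = 2.450370; cosh(ωT) = 5.839448, sinh(ωT) = 5.753187
x(T) = p + (x₀−p)·cosh(ωT) + (ẋ₀/ω)·sinh(ωT) ⇒ p·(1 − cosh) = x(T) − x₀·cosh − (ẋ₀/ω)·sinh
numerator   = 0.3180 − (0.0670)·5.839448 − (0.2400/3.9650)·5.753187 = -0.421481
denominator = 1 − 5.839448 = -4.839448
p = -0.421481 / -4.839448 = 0.0871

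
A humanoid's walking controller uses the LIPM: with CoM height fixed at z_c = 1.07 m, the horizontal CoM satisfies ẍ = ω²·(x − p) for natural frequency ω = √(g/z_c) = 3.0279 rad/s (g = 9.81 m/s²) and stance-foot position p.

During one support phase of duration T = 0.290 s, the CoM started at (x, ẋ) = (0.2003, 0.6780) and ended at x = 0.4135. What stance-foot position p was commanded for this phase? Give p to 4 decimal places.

p = 0.2239

ωT = 3.0279·0.290 = 0.878091; cosh(ωT) = 1.410939, sinh(ωT) = 0.995363
x(T) = p + (x₀−p)·cosh(ωT) + (ẋ₀/ω)·sinh(ωT) ⇒ p·(1 − cosh) = x(T) − x₀·cosh − (ẋ₀/ω)·sinh
numerator   = 0.4135 − (0.2003)·1.410939 − (0.6780/3.0279)·0.995363 = -0.091990
denominator = 1 − 1.410939 = -0.410939
p = -0.091990 / -0.410939 = 0.2239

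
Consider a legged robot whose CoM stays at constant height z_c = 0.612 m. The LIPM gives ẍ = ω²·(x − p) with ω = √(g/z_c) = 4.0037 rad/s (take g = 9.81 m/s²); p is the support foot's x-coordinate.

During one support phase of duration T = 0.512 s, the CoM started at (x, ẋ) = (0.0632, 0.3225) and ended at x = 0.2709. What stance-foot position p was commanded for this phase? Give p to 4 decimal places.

p = 0.0971

ωT = 4.0037·0.512 = 2.049894; cosh(ωT) = 3.947915, sinh(ωT) = 3.819166
x(T) = p + (x₀−p)·cosh(ωT) + (ẋ₀/ω)·sinh(ωT) ⇒ p·(1 − cosh) = x(T) − x₀·cosh − (ẋ₀/ω)·sinh
numerator   = 0.2709 − (0.0632)·3.947915 − (0.3225/4.0037)·3.819166 = -0.286244
denominator = 1 − 3.947915 = -2.947915
p = -0.286244 / -2.947915 = 0.0971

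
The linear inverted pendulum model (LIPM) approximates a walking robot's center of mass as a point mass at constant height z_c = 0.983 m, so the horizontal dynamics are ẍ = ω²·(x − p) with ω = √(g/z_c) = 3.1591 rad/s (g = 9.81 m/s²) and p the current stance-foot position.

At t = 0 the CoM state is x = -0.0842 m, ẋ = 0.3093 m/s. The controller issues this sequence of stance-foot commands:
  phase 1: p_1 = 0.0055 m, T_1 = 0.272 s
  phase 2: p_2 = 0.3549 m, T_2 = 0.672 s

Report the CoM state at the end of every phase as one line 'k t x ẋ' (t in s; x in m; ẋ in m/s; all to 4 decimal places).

phase 1: p=0.0055, T=0.272, ωT=0.859275, cosh=1.392459, sinh=0.968990; start (x,ẋ)=(-0.084200, 0.309300) → end (x,ẋ)=(-0.024532, 0.156104)
phase 2: p=0.3549, T=0.672, ωT=2.122915, cosh=4.237571, sinh=4.117889; start (x,ẋ)=(-0.024532, 0.156104) → end (x,ẋ)=(-1.049489, -4.274464)

1 0.2720 -0.0245 0.1561
2 0.9440 -1.0495 -4.2745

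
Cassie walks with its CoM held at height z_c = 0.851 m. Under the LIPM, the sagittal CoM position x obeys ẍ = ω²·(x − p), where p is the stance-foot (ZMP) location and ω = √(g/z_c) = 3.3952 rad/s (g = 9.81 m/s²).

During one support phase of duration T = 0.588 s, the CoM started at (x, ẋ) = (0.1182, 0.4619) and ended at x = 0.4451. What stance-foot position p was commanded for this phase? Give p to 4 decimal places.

p = 0.1781

ωT = 3.3952·0.588 = 1.996378; cosh(ωT) = 3.749082, sinh(ωT) = 3.613256
x(T) = p + (x₀−p)·cosh(ωT) + (ẋ₀/ω)·sinh(ωT) ⇒ p·(1 − cosh) = x(T) − x₀·cosh − (ẋ₀/ω)·sinh
numerator   = 0.4451 − (0.1182)·3.749082 − (0.4619/3.3952)·3.613256 = -0.489607
denominator = 1 − 3.749082 = -2.749082
p = -0.489607 / -2.749082 = 0.1781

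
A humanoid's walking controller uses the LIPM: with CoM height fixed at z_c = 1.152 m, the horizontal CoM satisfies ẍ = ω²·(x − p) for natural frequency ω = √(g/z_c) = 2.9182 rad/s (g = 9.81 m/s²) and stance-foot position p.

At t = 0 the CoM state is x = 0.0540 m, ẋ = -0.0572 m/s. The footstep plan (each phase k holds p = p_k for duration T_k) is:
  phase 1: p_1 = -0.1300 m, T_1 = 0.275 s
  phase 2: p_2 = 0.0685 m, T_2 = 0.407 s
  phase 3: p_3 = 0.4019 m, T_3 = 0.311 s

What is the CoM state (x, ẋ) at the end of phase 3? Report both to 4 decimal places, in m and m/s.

x = 0.5988, ẋ = 1.0058

phase 1: p=-0.1300, T=0.275, ωT=0.802505, cosh=1.339664, sinh=0.891459; start (x,ẋ)=(0.054000, -0.057200) → end (x,ẋ)=(0.099025, 0.402039)
phase 2: p=0.0685, T=0.407, ωT=1.187707, cosh=1.792237, sinh=1.487317; start (x,ẋ)=(0.099025, 0.402039) → end (x,ẋ)=(0.328114, 0.853035)
phase 3: p=0.4019, T=0.311, ωT=0.907560, cosh=1.440888, sinh=1.037381; start (x,ẋ)=(0.328114, 0.853035) → end (x,ẋ)=(0.598825, 1.005757)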